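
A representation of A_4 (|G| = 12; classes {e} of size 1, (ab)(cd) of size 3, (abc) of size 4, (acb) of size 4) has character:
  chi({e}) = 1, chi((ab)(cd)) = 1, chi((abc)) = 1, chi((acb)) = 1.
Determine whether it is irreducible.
Irreducible: <chi, chi> = 1.

Details: <chi, chi> = (1/|G|) sum_C |C| * |chi(C)|^2 = (1/12)[1*|1|^2 + 3*|1|^2 + 4*|1|^2 + 4*|1|^2]
  = (1/12)[(1) + (3) + (4) + (4)] = 12/12 = 1.
(Exp terms are combined using exp(i*s)*conj(exp(i*t)) = exp(i*(s-t)), and sums of them are collapsed using the identity that for every m > 1 the m distinct m-th roots of unity sum to 0, e.g. 1 + exp(2*I*pi/3) + exp(-2*I*pi/3) = 0.)
A character is irreducible iff <chi, chi> = 1, so this representation is irreducible.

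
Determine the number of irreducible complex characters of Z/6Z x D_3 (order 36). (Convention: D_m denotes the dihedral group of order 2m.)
18

The number of irreducible complex representations of a finite group equals its number of conjugacy classes. For a direct product, #classes(G x H) = #classes(G) * #classes(H). Z/6Z has 6 classes (abelian), D_3 has 3 classes, so 6 * 3 = 18, so Z/6Z x D_3 (order 36) has exactly 18 irreducible complex representations.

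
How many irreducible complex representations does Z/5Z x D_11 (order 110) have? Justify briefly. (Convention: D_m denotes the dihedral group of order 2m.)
35

Justification: The number of irreducible complex representations of a finite group equals its number of conjugacy classes. For a direct product, #classes(G x H) = #classes(G) * #classes(H). Z/5Z has 5 classes (abelian), D_11 has 7 classes, so 5 * 7 = 35, so Z/5Z x D_11 (order 110) has exactly 35 irreducible complex representations.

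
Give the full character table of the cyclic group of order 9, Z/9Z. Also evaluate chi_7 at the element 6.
Character table of Z/9Z (irreps indexed chi_0,...,chi_8 with chi_k(m) = zeta_9^(k*m), zeta_9 = exp(2*pi*i/9)):
  irrep \ class  {0} (size 1)  {1} (size 1)    {2} (size 1)    {3} (size 1)    {4} (size 1)    {5} (size 1)    {6} (size 1)    {7} (size 1)    {8} (size 1)  
  chi_0          1             1               1               1               1               1               1               1               1             
  chi_1          1             exp(2*I*pi/9)   exp(4*I*pi/9)   exp(2*I*pi/3)   exp(8*I*pi/9)   exp(-8*I*pi/9)  exp(-2*I*pi/3)  exp(-4*I*pi/9)  exp(-2*I*pi/9)
  chi_2          1             exp(4*I*pi/9)   exp(8*I*pi/9)   exp(-2*I*pi/3)  exp(-2*I*pi/9)  exp(2*I*pi/9)   exp(2*I*pi/3)   exp(-8*I*pi/9)  exp(-4*I*pi/9)
  chi_3          1             exp(2*I*pi/3)   exp(-2*I*pi/3)  1               exp(2*I*pi/3)   exp(-2*I*pi/3)  1               exp(2*I*pi/3)   exp(-2*I*pi/3)
  chi_4          1             exp(8*I*pi/9)   exp(-2*I*pi/9)  exp(2*I*pi/3)   exp(-4*I*pi/9)  exp(4*I*pi/9)   exp(-2*I*pi/3)  exp(2*I*pi/9)   exp(-8*I*pi/9)
  chi_5          1             exp(-8*I*pi/9)  exp(2*I*pi/9)   exp(-2*I*pi/3)  exp(4*I*pi/9)   exp(-4*I*pi/9)  exp(2*I*pi/3)   exp(-2*I*pi/9)  exp(8*I*pi/9) 
  chi_6          1             exp(-2*I*pi/3)  exp(2*I*pi/3)   1               exp(-2*I*pi/3)  exp(2*I*pi/3)   1               exp(-2*I*pi/3)  exp(2*I*pi/3) 
  chi_7          1             exp(-4*I*pi/9)  exp(-8*I*pi/9)  exp(2*I*pi/3)   exp(2*I*pi/9)   exp(-2*I*pi/9)  exp(-2*I*pi/3)  exp(8*I*pi/9)   exp(4*I*pi/9) 
  chi_8          1             exp(-2*I*pi/9)  exp(-4*I*pi/9)  exp(-2*I*pi/3)  exp(-8*I*pi/9)  exp(8*I*pi/9)   exp(2*I*pi/3)   exp(4*I*pi/9)   exp(2*I*pi/9) 

Spot check: chi_7(6) = zeta_9^(7*6) = zeta_9^42 = exp(-2*I*pi/3).

Why: Z/9Z is abelian, so all 9 irreducible complex representations are 1-dimensional. They are given by chi_k(m) = zeta_9^(k*m) for k = 0,...,8. Row orthogonality: sum_m chi_k(m) conj(chi_l(m)) = 9 * [k = l].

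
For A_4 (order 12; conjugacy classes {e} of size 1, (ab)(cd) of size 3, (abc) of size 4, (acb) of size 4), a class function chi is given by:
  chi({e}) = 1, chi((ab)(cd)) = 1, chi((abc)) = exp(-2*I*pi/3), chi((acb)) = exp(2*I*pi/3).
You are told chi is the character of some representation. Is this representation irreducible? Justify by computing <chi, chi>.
Irreducible: <chi, chi> = 1.

Argument: <chi, chi> = (1/|G|) sum_C |C| * |chi(C)|^2 = (1/12)[1*|1|^2 + 3*|1|^2 + 4*|exp(-2*I*pi/3)|^2 + 4*|exp(2*I*pi/3)|^2]
  = (1/12)[(1) + (3) + (4) + (4)] = 12/12 = 1.
(Exp terms are combined using exp(i*s)*conj(exp(i*t)) = exp(i*(s-t)), and sums of them are collapsed using the identity that for every m > 1 the m distinct m-th roots of unity sum to 0, e.g. 1 + exp(2*I*pi/3) + exp(-2*I*pi/3) = 0.)
A character is irreducible iff <chi, chi> = 1, so this representation is irreducible.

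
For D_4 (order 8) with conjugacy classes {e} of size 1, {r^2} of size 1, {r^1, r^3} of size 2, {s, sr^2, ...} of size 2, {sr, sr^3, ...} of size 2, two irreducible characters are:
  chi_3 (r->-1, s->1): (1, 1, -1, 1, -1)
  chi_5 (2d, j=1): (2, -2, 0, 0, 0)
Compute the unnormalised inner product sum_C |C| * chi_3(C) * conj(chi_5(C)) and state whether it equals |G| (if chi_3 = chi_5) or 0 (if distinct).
Sum = 0; so <chi_3, chi_5> = 0 (distinct irreducibles are orthogonal).

Explanation: Compute term by term over conjugacy classes (|C| * chi_3(C) * conj(chi_5(C))):
  1*(1)*conj(2) + 1*(1)*conj(-2) + 2*(-1)*conj(0) + 2*(1)*conj(0) + 2*(-1)*conj(0)
  = (2) + (-2) + (0) + (0) + (0)
  = 0.
Dividing by |G| = 8 gives 0/8 = 0, matching the row-orthogonality relation <chi_3, chi_5> = [chi_3 = chi_5].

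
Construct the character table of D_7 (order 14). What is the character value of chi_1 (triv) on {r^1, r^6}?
Conjugacy classes: {e} of size 1, {r^1, r^6} of size 2, {r^2, r^5} of size 2, {r^3, r^4} of size 2, {s, sr, ..., sr^6} of size 7.
Character table:
  irrep \ class              {e} (size 1)  {r^1, r^6} (size 2)  {r^2, r^5} (size 2)  {r^3, r^4} (size 2)  {s, sr, ..., sr^6} (size 7)
  chi_1 (triv)               1             1                    1                    1                    1                          
  chi_2 (sign: r->1, s->-1)  1             1                    1                    1                    -1                         
  chi_3 (2d, j=1)            2             2*cos(2*pi/7)        -2*cos(3*pi/7)       -2*cos(pi/7)         0                          
  chi_4 (2d, j=2)            2             -2*cos(3*pi/7)       -2*cos(pi/7)         2*cos(2*pi/7)        0                          
  chi_5 (2d, j=3)            2             -2*cos(pi/7)         2*cos(2*pi/7)        -2*cos(3*pi/7)       0                          

Spot check: chi_1 (triv) on {r^1, r^6} = 1.

Argument: D_7 has order 2*7 = 14 with 5 conjugacy classes, hence 5 irreducibles. Sum of squared dims 1 + 1 + 4 + 4 + 4 = 14 = |G|. Linear characters come from the abelianisation; the 2-dimensional irreps have character r^k -> 2*cos(2*pi*j*k/7), reflections -> 0.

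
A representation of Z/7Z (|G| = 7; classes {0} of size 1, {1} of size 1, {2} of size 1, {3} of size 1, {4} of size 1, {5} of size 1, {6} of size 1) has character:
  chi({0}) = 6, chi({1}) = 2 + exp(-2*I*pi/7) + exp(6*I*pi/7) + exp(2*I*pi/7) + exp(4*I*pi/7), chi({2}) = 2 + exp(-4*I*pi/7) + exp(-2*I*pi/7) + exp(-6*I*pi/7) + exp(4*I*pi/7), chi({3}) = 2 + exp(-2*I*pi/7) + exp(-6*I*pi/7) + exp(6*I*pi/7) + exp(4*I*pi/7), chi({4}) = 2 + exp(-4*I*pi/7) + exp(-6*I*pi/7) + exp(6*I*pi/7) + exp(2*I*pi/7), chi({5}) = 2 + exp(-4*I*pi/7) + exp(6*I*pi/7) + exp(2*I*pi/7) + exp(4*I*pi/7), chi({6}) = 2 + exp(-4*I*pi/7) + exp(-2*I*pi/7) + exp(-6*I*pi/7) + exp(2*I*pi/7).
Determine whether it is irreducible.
Not irreducible (reducible): <chi, chi> = 8 > 1.

Why: <chi, chi> = (1/|G|) sum_C |C| * |chi(C)|^2 = (1/7)[1*|6|^2 + 1*|2 + exp(-2*I*pi/7) + exp(6*I*pi/7) + exp(2*I*pi/7) + exp(4*I*pi/7)|^2 + 1*|2 + exp(-4*I*pi/7) + exp(-2*I*pi/7) + exp(-6*I*pi/7) + exp(4*I*pi/7)|^2 + 1*|2 + exp(-2*I*pi/7) + exp(-6*I*pi/7) + exp(6*I*pi/7) + exp(4*I*pi/7)|^2 + 1*|2 + exp(-4*I*pi/7) + exp(-6*I*pi/7) + exp(6*I*pi/7) + exp(2*I*pi/7)|^2 + 1*|2 + exp(-4*I*pi/7) + exp(6*I*pi/7) + exp(2*I*pi/7) + exp(4*I*pi/7)|^2 + 1*|2 + exp(-4*I*pi/7) + exp(-2*I*pi/7) + exp(-6*I*pi/7) + exp(2*I*pi/7)|^2]
  = (1/7)[(36) + (8 + 6*exp(-2*I*pi/7) + 4*exp(-4*I*pi/7) + 4*exp(-6*I*pi/7) + 4*exp(6*I*pi/7) + 4*exp(4*I*pi/7) + 6*exp(2*I*pi/7)) + (8 + 6*exp(-4*I*pi/7) + 4*exp(-2*I*pi/7) + 4*exp(-6*I*pi/7) + 4*exp(6*I*pi/7) + 4*exp(2*I*pi/7) + 6*exp(4*I*pi/7)) + (8 + 4*exp(-4*I*pi/7) + 4*exp(-2*I*pi/7) + 6*exp(-6*I*pi/7) + 6*exp(6*I*pi/7) + 4*exp(2*I*pi/7) + 4*exp(4*I*pi/7)) + (8 + 4*exp(-4*I*pi/7) + 4*exp(-2*I*pi/7) + 6*exp(-6*I*pi/7) + 6*exp(6*I*pi/7) + 4*exp(2*I*pi/7) + 4*exp(4*I*pi/7)) + (8 + 6*exp(-4*I*pi/7) + 4*exp(-2*I*pi/7) + 4*exp(-6*I*pi/7) + 4*exp(6*I*pi/7) + 4*exp(2*I*pi/7) + 6*exp(4*I*pi/7)) + (8 + 6*exp(-2*I*pi/7) + 4*exp(-4*I*pi/7) + 4*exp(-6*I*pi/7) + 4*exp(6*I*pi/7) + 4*exp(4*I*pi/7) + 6*exp(2*I*pi/7))] = 56/7 = 8.
(Exp terms are combined using exp(i*s)*conj(exp(i*t)) = exp(i*(s-t)), and sums of them are collapsed using the identity that for every m > 1 the m distinct m-th roots of unity sum to 0, e.g. 1 + exp(2*I*pi/3) + exp(-2*I*pi/3) = 0.)
A character is irreducible iff <chi, chi> = 1, so this representation is reducible.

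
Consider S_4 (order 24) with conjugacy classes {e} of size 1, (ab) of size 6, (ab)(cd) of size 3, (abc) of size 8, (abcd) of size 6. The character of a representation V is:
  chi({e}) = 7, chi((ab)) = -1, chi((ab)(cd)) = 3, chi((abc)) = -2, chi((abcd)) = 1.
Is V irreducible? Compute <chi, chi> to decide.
Not irreducible (reducible): <chi, chi> = 5 > 1.

Justification: <chi, chi> = (1/|G|) sum_C |C| * |chi(C)|^2 = (1/24)[1*|7|^2 + 6*|-1|^2 + 3*|3|^2 + 8*|-2|^2 + 6*|1|^2]
  = (1/24)[(49) + (6) + (27) + (32) + (6)] = 120/24 = 5.
A character is irreducible iff <chi, chi> = 1, so this representation is reducible.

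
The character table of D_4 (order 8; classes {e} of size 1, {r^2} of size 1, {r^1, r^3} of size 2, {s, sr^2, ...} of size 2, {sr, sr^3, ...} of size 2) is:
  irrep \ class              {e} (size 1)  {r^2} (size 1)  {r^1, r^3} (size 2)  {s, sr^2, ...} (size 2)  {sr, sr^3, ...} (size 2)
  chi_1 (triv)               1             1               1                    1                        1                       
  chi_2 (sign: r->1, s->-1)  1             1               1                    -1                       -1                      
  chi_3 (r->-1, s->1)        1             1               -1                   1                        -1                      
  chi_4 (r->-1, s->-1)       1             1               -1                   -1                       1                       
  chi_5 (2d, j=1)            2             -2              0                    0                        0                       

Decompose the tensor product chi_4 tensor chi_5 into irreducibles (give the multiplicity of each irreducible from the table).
chi_4 tensor chi_5 = chi_5 (all other irreducibles have multiplicity 0).

Details: The character of a tensor product is the pointwise product (chi_4 * chi_5)(C) = chi_4(C) * chi_5(C):
  {e}: (1)*(2), {r^2}: (1)*(-2), {r^1, r^3}: (-1)*(0), {s, sr^2, ...}: (-1)*(0), {sr, sr^3, ...}: (1)*(0)
so (chi_4 * chi_5) takes values
  {e} -> 2, {r^2} -> -2, {r^1, r^3} -> 0, {s, sr^2, ...} -> 0, {sr, sr^3, ...} -> 0.
Now take the inner product of this character with each irreducible chi from the table, <chi_4*chi_5, chi> = (1/8) sum_C |C| (chi_4*chi_5)(C) conj(chi(C)):
  <chi_4*chi_5, chi_1> = (1/8)[1*(2)*conj(1) + 1*(-2)*conj(1) + 2*(0)*conj(1) + 2*(0)*conj(1) + 2*(0)*conj(1)]
      = (1/8)[(2) + (-2) + (0) + (0) + (0)] = 0/8 = 0
  <chi_4*chi_5, chi_2> = (1/8)[1*(2)*conj(1) + 1*(-2)*conj(1) + 2*(0)*conj(1) + 2*(0)*conj(-1) + 2*(0)*conj(-1)]
      = (1/8)[(2) + (-2) + (0) + (0) + (0)] = 0/8 = 0
  <chi_4*chi_5, chi_3> = (1/8)[1*(2)*conj(1) + 1*(-2)*conj(1) + 2*(0)*conj(-1) + 2*(0)*conj(1) + 2*(0)*conj(-1)]
      = (1/8)[(2) + (-2) + (0) + (0) + (0)] = 0/8 = 0
  <chi_4*chi_5, chi_4> = (1/8)[1*(2)*conj(1) + 1*(-2)*conj(1) + 2*(0)*conj(-1) + 2*(0)*conj(-1) + 2*(0)*conj(1)]
      = (1/8)[(2) + (-2) + (0) + (0) + (0)] = 0/8 = 0
  <chi_4*chi_5, chi_5> = (1/8)[1*(2)*conj(2) + 1*(-2)*conj(-2) + 2*(0)*conj(0) + 2*(0)*conj(0) + 2*(0)*conj(0)]
      = (1/8)[(4) + (4) + (0) + (0) + (0)] = 8/8 = 1
Hence the multiplicities are chi_5: 1. Dimension check: dim(chi_4)*dim(chi_5) = 1*2 = 2 and sum (mult * dim) = 1*2 = 2.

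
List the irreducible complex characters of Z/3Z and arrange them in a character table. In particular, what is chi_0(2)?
Character table of Z/3Z (irreps indexed chi_0,...,chi_2 with chi_k(m) = zeta_3^(k*m), zeta_3 = exp(2*pi*i/3)):
  irrep \ class  {0} (size 1)  {1} (size 1)    {2} (size 1)  
  chi_0          1             1               1             
  chi_1          1             exp(2*I*pi/3)   exp(-2*I*pi/3)
  chi_2          1             exp(-2*I*pi/3)  exp(2*I*pi/3) 

Spot check: chi_0(2) = zeta_3^(0*2) = zeta_3^0 = 1.

Proof sketch: Z/3Z is abelian, so all 3 irreducible complex representations are 1-dimensional. They are given by chi_k(m) = zeta_3^(k*m) for k = 0,...,2. Row orthogonality: sum_m chi_k(m) conj(chi_l(m)) = 3 * [k = l].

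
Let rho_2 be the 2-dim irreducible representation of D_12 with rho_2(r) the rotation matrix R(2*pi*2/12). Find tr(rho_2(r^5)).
chi_{rho_2}(r^5) = 2*cos(2*pi*2*5/12) = 1

Reasoning: rho_2(r^5) is rotation by angle 2*pi*2*5/12, whose trace is 2*cos(2*pi*2*5/12) = 1.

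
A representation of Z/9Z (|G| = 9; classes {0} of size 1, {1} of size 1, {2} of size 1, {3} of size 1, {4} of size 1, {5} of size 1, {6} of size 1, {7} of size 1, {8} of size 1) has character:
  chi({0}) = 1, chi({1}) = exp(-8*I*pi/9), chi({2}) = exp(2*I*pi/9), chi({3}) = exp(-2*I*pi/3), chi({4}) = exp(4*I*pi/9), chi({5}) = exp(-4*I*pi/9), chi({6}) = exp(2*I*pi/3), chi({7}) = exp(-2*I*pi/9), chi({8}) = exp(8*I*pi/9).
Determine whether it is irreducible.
Irreducible: <chi, chi> = 1.

Argument: <chi, chi> = (1/|G|) sum_C |C| * |chi(C)|^2 = (1/9)[1*|1|^2 + 1*|exp(-8*I*pi/9)|^2 + 1*|exp(2*I*pi/9)|^2 + 1*|exp(-2*I*pi/3)|^2 + 1*|exp(4*I*pi/9)|^2 + 1*|exp(-4*I*pi/9)|^2 + 1*|exp(2*I*pi/3)|^2 + 1*|exp(-2*I*pi/9)|^2 + 1*|exp(8*I*pi/9)|^2]
  = (1/9)[(1) + (1) + (1) + (1) + (1) + (1) + (1) + (1) + (1)] = 9/9 = 1.
(Exp terms are combined using exp(i*s)*conj(exp(i*t)) = exp(i*(s-t)), and sums of them are collapsed using the identity that for every m > 1 the m distinct m-th roots of unity sum to 0, e.g. 1 + exp(2*I*pi/3) + exp(-2*I*pi/3) = 0.)
A character is irreducible iff <chi, chi> = 1, so this representation is irreducible.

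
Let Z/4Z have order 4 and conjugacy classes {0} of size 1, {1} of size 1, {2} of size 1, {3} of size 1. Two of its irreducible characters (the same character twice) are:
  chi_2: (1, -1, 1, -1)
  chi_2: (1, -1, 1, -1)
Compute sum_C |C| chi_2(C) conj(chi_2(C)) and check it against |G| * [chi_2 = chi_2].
Sum = 4 = |G| = 4; so <chi_2, chi_2> = 1 (norm-1 confirms irreducibility).

Justification: Compute term by term over conjugacy classes (|C| * chi_2(C) * conj(chi_2(C))):
  1*(1)*conj(1) + 1*(-1)*conj(-1) + 1*(1)*conj(1) + 1*(-1)*conj(-1)
  = (1) + (1) + (1) + (1)
  = 4.
(Exp terms are combined using exp(i*s)*conj(exp(i*t)) = exp(i*(s-t)), and sums of them are collapsed using the identity that for every m > 1 the m distinct m-th roots of unity sum to 0, e.g. 1 + exp(2*I*pi/3) + exp(-2*I*pi/3) = 0.)
Dividing by |G| = 4 gives 4/4 = 1, matching the row-orthogonality relation <chi_2, chi_2> = [chi_2 = chi_2].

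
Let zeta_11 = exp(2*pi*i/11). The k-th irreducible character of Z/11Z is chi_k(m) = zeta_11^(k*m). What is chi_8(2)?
chi_8(2) = zeta_11^16 = exp(10*I*pi/11)

Argument: chi_8(2) = zeta_11^(8*2) = zeta_11^16. Since zeta_11^11 = 1, this equals zeta_11^5 = exp(2*pi*i*5/11) = exp(10*I*pi/11).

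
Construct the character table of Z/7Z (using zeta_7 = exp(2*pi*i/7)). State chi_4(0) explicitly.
Character table of Z/7Z (irreps indexed chi_0,...,chi_6 with chi_k(m) = zeta_7^(k*m), zeta_7 = exp(2*pi*i/7)):
  irrep \ class  {0} (size 1)  {1} (size 1)    {2} (size 1)    {3} (size 1)    {4} (size 1)    {5} (size 1)    {6} (size 1)  
  chi_0          1             1               1               1               1               1               1             
  chi_1          1             exp(2*I*pi/7)   exp(4*I*pi/7)   exp(6*I*pi/7)   exp(-6*I*pi/7)  exp(-4*I*pi/7)  exp(-2*I*pi/7)
  chi_2          1             exp(4*I*pi/7)   exp(-6*I*pi/7)  exp(-2*I*pi/7)  exp(2*I*pi/7)   exp(6*I*pi/7)   exp(-4*I*pi/7)
  chi_3          1             exp(6*I*pi/7)   exp(-2*I*pi/7)  exp(4*I*pi/7)   exp(-4*I*pi/7)  exp(2*I*pi/7)   exp(-6*I*pi/7)
  chi_4          1             exp(-6*I*pi/7)  exp(2*I*pi/7)   exp(-4*I*pi/7)  exp(4*I*pi/7)   exp(-2*I*pi/7)  exp(6*I*pi/7) 
  chi_5          1             exp(-4*I*pi/7)  exp(6*I*pi/7)   exp(2*I*pi/7)   exp(-2*I*pi/7)  exp(-6*I*pi/7)  exp(4*I*pi/7) 
  chi_6          1             exp(-2*I*pi/7)  exp(-4*I*pi/7)  exp(-6*I*pi/7)  exp(6*I*pi/7)   exp(4*I*pi/7)   exp(2*I*pi/7) 

Spot check: chi_4(0) = zeta_7^(4*0) = zeta_7^0 = 1.

Details: Z/7Z is abelian, so all 7 irreducible complex representations are 1-dimensional. They are given by chi_k(m) = zeta_7^(k*m) for k = 0,...,6. Row orthogonality: sum_m chi_k(m) conj(chi_l(m)) = 7 * [k = l].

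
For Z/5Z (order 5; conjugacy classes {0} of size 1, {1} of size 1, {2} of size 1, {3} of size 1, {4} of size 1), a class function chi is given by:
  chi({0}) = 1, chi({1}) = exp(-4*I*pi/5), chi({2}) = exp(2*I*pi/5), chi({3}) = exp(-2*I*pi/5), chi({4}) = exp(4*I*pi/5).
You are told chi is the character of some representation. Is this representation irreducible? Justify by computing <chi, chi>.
Irreducible: <chi, chi> = 1.

Proof sketch: <chi, chi> = (1/|G|) sum_C |C| * |chi(C)|^2 = (1/5)[1*|1|^2 + 1*|exp(-4*I*pi/5)|^2 + 1*|exp(2*I*pi/5)|^2 + 1*|exp(-2*I*pi/5)|^2 + 1*|exp(4*I*pi/5)|^2]
  = (1/5)[(1) + (1) + (1) + (1) + (1)] = 5/5 = 1.
(Exp terms are combined using exp(i*s)*conj(exp(i*t)) = exp(i*(s-t)), and sums of them are collapsed using the identity that for every m > 1 the m distinct m-th roots of unity sum to 0, e.g. 1 + exp(2*I*pi/3) + exp(-2*I*pi/3) = 0.)
A character is irreducible iff <chi, chi> = 1, so this representation is irreducible.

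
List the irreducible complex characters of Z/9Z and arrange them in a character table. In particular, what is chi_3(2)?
Character table of Z/9Z (irreps indexed chi_0,...,chi_8 with chi_k(m) = zeta_9^(k*m), zeta_9 = exp(2*pi*i/9)):
  irrep \ class  {0} (size 1)  {1} (size 1)    {2} (size 1)    {3} (size 1)    {4} (size 1)    {5} (size 1)    {6} (size 1)    {7} (size 1)    {8} (size 1)  
  chi_0          1             1               1               1               1               1               1               1               1             
  chi_1          1             exp(2*I*pi/9)   exp(4*I*pi/9)   exp(2*I*pi/3)   exp(8*I*pi/9)   exp(-8*I*pi/9)  exp(-2*I*pi/3)  exp(-4*I*pi/9)  exp(-2*I*pi/9)
  chi_2          1             exp(4*I*pi/9)   exp(8*I*pi/9)   exp(-2*I*pi/3)  exp(-2*I*pi/9)  exp(2*I*pi/9)   exp(2*I*pi/3)   exp(-8*I*pi/9)  exp(-4*I*pi/9)
  chi_3          1             exp(2*I*pi/3)   exp(-2*I*pi/3)  1               exp(2*I*pi/3)   exp(-2*I*pi/3)  1               exp(2*I*pi/3)   exp(-2*I*pi/3)
  chi_4          1             exp(8*I*pi/9)   exp(-2*I*pi/9)  exp(2*I*pi/3)   exp(-4*I*pi/9)  exp(4*I*pi/9)   exp(-2*I*pi/3)  exp(2*I*pi/9)   exp(-8*I*pi/9)
  chi_5          1             exp(-8*I*pi/9)  exp(2*I*pi/9)   exp(-2*I*pi/3)  exp(4*I*pi/9)   exp(-4*I*pi/9)  exp(2*I*pi/3)   exp(-2*I*pi/9)  exp(8*I*pi/9) 
  chi_6          1             exp(-2*I*pi/3)  exp(2*I*pi/3)   1               exp(-2*I*pi/3)  exp(2*I*pi/3)   1               exp(-2*I*pi/3)  exp(2*I*pi/3) 
  chi_7          1             exp(-4*I*pi/9)  exp(-8*I*pi/9)  exp(2*I*pi/3)   exp(2*I*pi/9)   exp(-2*I*pi/9)  exp(-2*I*pi/3)  exp(8*I*pi/9)   exp(4*I*pi/9) 
  chi_8          1             exp(-2*I*pi/9)  exp(-4*I*pi/9)  exp(-2*I*pi/3)  exp(-8*I*pi/9)  exp(8*I*pi/9)   exp(2*I*pi/3)   exp(4*I*pi/9)   exp(2*I*pi/9) 

Spot check: chi_3(2) = zeta_9^(3*2) = zeta_9^6 = exp(-2*I*pi/3).

Details: Z/9Z is abelian, so all 9 irreducible complex representations are 1-dimensional. They are given by chi_k(m) = zeta_9^(k*m) for k = 0,...,8. Row orthogonality: sum_m chi_k(m) conj(chi_l(m)) = 9 * [k = l].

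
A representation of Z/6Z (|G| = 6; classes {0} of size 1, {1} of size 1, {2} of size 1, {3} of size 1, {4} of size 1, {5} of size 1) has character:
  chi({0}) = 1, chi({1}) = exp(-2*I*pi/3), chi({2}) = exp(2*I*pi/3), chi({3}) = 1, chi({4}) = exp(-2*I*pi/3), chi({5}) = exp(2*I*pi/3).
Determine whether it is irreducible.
Irreducible: <chi, chi> = 1.

Argument: <chi, chi> = (1/|G|) sum_C |C| * |chi(C)|^2 = (1/6)[1*|1|^2 + 1*|exp(-2*I*pi/3)|^2 + 1*|exp(2*I*pi/3)|^2 + 1*|1|^2 + 1*|exp(-2*I*pi/3)|^2 + 1*|exp(2*I*pi/3)|^2]
  = (1/6)[(1) + (1) + (1) + (1) + (1) + (1)] = 6/6 = 1.
(Exp terms are combined using exp(i*s)*conj(exp(i*t)) = exp(i*(s-t)), and sums of them are collapsed using the identity that for every m > 1 the m distinct m-th roots of unity sum to 0, e.g. 1 + exp(2*I*pi/3) + exp(-2*I*pi/3) = 0.)
A character is irreducible iff <chi, chi> = 1, so this representation is irreducible.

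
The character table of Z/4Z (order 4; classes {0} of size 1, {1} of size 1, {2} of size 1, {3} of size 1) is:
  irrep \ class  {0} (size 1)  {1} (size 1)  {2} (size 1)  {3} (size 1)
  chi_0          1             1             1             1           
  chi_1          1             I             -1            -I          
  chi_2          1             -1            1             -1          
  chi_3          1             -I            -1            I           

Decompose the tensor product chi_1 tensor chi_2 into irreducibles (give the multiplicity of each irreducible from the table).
chi_1 tensor chi_2 = chi_3 (all other irreducibles have multiplicity 0).

Solution. The character of a tensor product is the pointwise product (chi_1 * chi_2)(C) = chi_1(C) * chi_2(C):
  {0}: (1)*(1), {1}: (I)*(-1), {2}: (-1)*(1), {3}: (-I)*(-1)
so (chi_1 * chi_2) takes values
  {0} -> 1, {1} -> -I, {2} -> -1, {3} -> I.
Now take the inner product of this character with each irreducible chi from the table, <chi_1*chi_2, chi> = (1/4) sum_C |C| (chi_1*chi_2)(C) conj(chi(C)):
  <chi_1*chi_2, chi_0> = (1/4)[1*(1)*conj(1) + 1*(-I)*conj(1) + 1*(-1)*conj(1) + 1*(I)*conj(1)]
      = (1/4)[(1) + (-I) + (-1) + (I)] = 0/4 = 0
  <chi_1*chi_2, chi_1> = (1/4)[1*(1)*conj(1) + 1*(-I)*conj(I) + 1*(-1)*conj(-1) + 1*(I)*conj(-I)]
      = (1/4)[(1) + (-1) + (1) + (-1)] = 0/4 = 0
  <chi_1*chi_2, chi_2> = (1/4)[1*(1)*conj(1) + 1*(-I)*conj(-1) + 1*(-1)*conj(1) + 1*(I)*conj(-1)]
      = (1/4)[(1) + (I) + (-1) + (-I)] = 0/4 = 0
  <chi_1*chi_2, chi_3> = (1/4)[1*(1)*conj(1) + 1*(-I)*conj(-I) + 1*(-1)*conj(-1) + 1*(I)*conj(I)]
      = (1/4)[(1) + (1) + (1) + (1)] = 4/4 = 1
(Exp terms are combined using exp(i*s)*conj(exp(i*t)) = exp(i*(s-t)), and sums of them are collapsed using the identity that for every m > 1 the m distinct m-th roots of unity sum to 0, e.g. 1 + exp(2*I*pi/3) + exp(-2*I*pi/3) = 0.)
Hence the multiplicities are chi_3: 1. Dimension check: dim(chi_1)*dim(chi_2) = 1*1 = 1 and sum (mult * dim) = 1*1 = 1.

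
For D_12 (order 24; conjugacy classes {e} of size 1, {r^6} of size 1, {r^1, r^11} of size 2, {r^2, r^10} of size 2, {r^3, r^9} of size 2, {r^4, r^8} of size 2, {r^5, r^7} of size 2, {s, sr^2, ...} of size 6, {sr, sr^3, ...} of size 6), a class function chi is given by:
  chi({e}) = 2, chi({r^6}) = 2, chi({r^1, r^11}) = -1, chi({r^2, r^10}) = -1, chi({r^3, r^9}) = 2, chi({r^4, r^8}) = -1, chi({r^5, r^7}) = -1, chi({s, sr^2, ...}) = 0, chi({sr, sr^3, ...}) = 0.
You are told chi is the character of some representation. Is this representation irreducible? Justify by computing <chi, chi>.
Irreducible: <chi, chi> = 1.

Working: <chi, chi> = (1/|G|) sum_C |C| * |chi(C)|^2 = (1/24)[1*|2|^2 + 1*|2|^2 + 2*|-1|^2 + 2*|-1|^2 + 2*|2|^2 + 2*|-1|^2 + 2*|-1|^2 + 6*|0|^2 + 6*|0|^2]
  = (1/24)[(4) + (4) + (2) + (2) + (8) + (2) + (2) + (0) + (0)] = 24/24 = 1.
A character is irreducible iff <chi, chi> = 1, so this representation is irreducible.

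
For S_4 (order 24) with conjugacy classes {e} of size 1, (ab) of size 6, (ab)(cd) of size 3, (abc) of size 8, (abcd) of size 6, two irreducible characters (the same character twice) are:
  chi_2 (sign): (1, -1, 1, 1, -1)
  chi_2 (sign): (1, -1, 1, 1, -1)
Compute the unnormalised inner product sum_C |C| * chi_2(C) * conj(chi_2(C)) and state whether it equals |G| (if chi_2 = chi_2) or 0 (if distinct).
Sum = 24 = |G| = 24; so <chi_2, chi_2> = 1 (norm-1 confirms irreducibility).

Argument: Compute term by term over conjugacy classes (|C| * chi_2(C) * conj(chi_2(C))):
  1*(1)*conj(1) + 6*(-1)*conj(-1) + 3*(1)*conj(1) + 8*(1)*conj(1) + 6*(-1)*conj(-1)
  = (1) + (6) + (3) + (8) + (6)
  = 24.
Dividing by |G| = 24 gives 24/24 = 1, matching the row-orthogonality relation <chi_2, chi_2> = [chi_2 = chi_2].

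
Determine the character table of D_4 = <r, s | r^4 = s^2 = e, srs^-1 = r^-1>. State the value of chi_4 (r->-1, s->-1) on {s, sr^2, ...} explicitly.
Conjugacy classes: {e} of size 1, {r^2} of size 1, {r^1, r^3} of size 2, {s, sr^2, ...} of size 2, {sr, sr^3, ...} of size 2.
Character table:
  irrep \ class              {e} (size 1)  {r^2} (size 1)  {r^1, r^3} (size 2)  {s, sr^2, ...} (size 2)  {sr, sr^3, ...} (size 2)
  chi_1 (triv)               1             1               1                    1                        1                       
  chi_2 (sign: r->1, s->-1)  1             1               1                    -1                       -1                      
  chi_3 (r->-1, s->1)        1             1               -1                   1                        -1                      
  chi_4 (r->-1, s->-1)       1             1               -1                   -1                       1                       
  chi_5 (2d, j=1)            2             -2              0                    0                        0                       

Spot check: chi_4 (r->-1, s->-1) on {s, sr^2, ...} = -1.

Derivation: D_4 has order 2*4 = 8 with 5 conjugacy classes, hence 5 irreducibles. Sum of squared dims 1 + 1 + 1 + 1 + 4 = 8 = |G|. Linear characters come from the abelianisation; the 2-dimensional irreps have character r^k -> 2*cos(2*pi*j*k/4), reflections -> 0.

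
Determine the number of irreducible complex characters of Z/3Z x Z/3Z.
9

Solution. The number of irreducible complex representations of a finite group equals its number of conjugacy classes. Z/3Z x Z/3Z is abelian of order 9, so every element is its own conjugacy class: 9 classes, so Z/3Z x Z/3Z (order 9) has exactly 9 irreducible complex representations.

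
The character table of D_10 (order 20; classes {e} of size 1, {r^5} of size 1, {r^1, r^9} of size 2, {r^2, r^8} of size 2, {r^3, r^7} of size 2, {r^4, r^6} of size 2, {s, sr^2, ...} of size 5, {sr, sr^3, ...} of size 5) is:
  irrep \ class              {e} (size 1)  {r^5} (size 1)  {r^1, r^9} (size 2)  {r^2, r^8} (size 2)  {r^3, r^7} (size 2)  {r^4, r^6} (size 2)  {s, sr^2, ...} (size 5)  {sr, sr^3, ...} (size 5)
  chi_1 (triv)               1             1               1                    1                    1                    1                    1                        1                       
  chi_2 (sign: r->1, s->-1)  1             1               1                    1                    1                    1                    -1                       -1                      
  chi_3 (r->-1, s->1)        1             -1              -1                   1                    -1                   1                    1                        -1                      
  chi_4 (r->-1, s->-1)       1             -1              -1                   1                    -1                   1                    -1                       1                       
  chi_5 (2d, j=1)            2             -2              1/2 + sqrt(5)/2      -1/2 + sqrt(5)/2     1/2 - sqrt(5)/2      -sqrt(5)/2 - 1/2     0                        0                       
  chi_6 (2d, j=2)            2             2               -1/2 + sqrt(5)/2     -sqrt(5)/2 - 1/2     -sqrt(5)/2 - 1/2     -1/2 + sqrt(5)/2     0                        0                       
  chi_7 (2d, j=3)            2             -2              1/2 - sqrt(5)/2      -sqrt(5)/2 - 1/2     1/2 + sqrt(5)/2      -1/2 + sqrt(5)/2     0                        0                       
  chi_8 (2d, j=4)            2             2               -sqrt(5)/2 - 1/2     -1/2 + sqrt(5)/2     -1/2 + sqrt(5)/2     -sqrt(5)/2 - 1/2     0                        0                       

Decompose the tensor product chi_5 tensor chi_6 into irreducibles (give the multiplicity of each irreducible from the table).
chi_5 tensor chi_6 = chi_5 + chi_7 (all other irreducibles have multiplicity 0).

Justification: The character of a tensor product is the pointwise product (chi_5 * chi_6)(C) = chi_5(C) * chi_6(C):
  {e}: (2)*(2), {r^5}: (-2)*(2), {r^1, r^9}: (1/2 + sqrt(5)/2)*(-1/2 + sqrt(5)/2), {r^2, r^8}: (-1/2 + sqrt(5)/2)*(-sqrt(5)/2 - 1/2), {r^3, r^7}: (1/2 - sqrt(5)/2)*(-sqrt(5)/2 - 1/2), {r^4, r^6}: (-sqrt(5)/2 - 1/2)*(-1/2 + sqrt(5)/2), {s, sr^2, ...}: (0)*(0), {sr, sr^3, ...}: (0)*(0)
so (chi_5 * chi_6) takes values
  {e} -> 4, {r^5} -> -4, {r^1, r^9} -> 1, {r^2, r^8} -> -1, {r^3, r^7} -> 1, {r^4, r^6} -> -1, {s, sr^2, ...} -> 0, {sr, sr^3, ...} -> 0.
Now take the inner product of this character with each irreducible chi from the table, <chi_5*chi_6, chi> = (1/20) sum_C |C| (chi_5*chi_6)(C) conj(chi(C)):
  <chi_5*chi_6, chi_1> = (1/20)[1*(4)*conj(1) + 1*(-4)*conj(1) + 2*(1)*conj(1) + 2*(-1)*conj(1) + 2*(1)*conj(1) + 2*(-1)*conj(1) + 5*(0)*conj(1) + 5*(0)*conj(1)]
      = (1/20)[(4) + (-4) + (2) + (-2) + (2) + (-2) + (0) + (0)] = 0/20 = 0
  <chi_5*chi_6, chi_2> = (1/20)[1*(4)*conj(1) + 1*(-4)*conj(1) + 2*(1)*conj(1) + 2*(-1)*conj(1) + 2*(1)*conj(1) + 2*(-1)*conj(1) + 5*(0)*conj(-1) + 5*(0)*conj(-1)]
      = (1/20)[(4) + (-4) + (2) + (-2) + (2) + (-2) + (0) + (0)] = 0/20 = 0
  <chi_5*chi_6, chi_3> = (1/20)[1*(4)*conj(1) + 1*(-4)*conj(-1) + 2*(1)*conj(-1) + 2*(-1)*conj(1) + 2*(1)*conj(-1) + 2*(-1)*conj(1) + 5*(0)*conj(1) + 5*(0)*conj(-1)]
      = (1/20)[(4) + (4) + (-2) + (-2) + (-2) + (-2) + (0) + (0)] = 0/20 = 0
  <chi_5*chi_6, chi_4> = (1/20)[1*(4)*conj(1) + 1*(-4)*conj(-1) + 2*(1)*conj(-1) + 2*(-1)*conj(1) + 2*(1)*conj(-1) + 2*(-1)*conj(1) + 5*(0)*conj(-1) + 5*(0)*conj(1)]
      = (1/20)[(4) + (4) + (-2) + (-2) + (-2) + (-2) + (0) + (0)] = 0/20 = 0
  <chi_5*chi_6, chi_5> = (1/20)[1*(4)*conj(2) + 1*(-4)*conj(-2) + 2*(1)*conj(1/2 + sqrt(5)/2) + 2*(-1)*conj(-1/2 + sqrt(5)/2) + 2*(1)*conj(1/2 - sqrt(5)/2) + 2*(-1)*conj(-sqrt(5)/2 - 1/2) + 5*(0)*conj(0) + 5*(0)*conj(0)]
      = (1/20)[(8) + (8) + (1 + sqrt(5)) + (1 - sqrt(5)) + (1 - sqrt(5)) + (1 + sqrt(5)) + (0) + (0)] = 20/20 = 1
  <chi_5*chi_6, chi_6> = (1/20)[1*(4)*conj(2) + 1*(-4)*conj(2) + 2*(1)*conj(-1/2 + sqrt(5)/2) + 2*(-1)*conj(-sqrt(5)/2 - 1/2) + 2*(1)*conj(-sqrt(5)/2 - 1/2) + 2*(-1)*conj(-1/2 + sqrt(5)/2) + 5*(0)*conj(0) + 5*(0)*conj(0)]
      = (1/20)[(8) + (-8) + (-1 + sqrt(5)) + (1 + sqrt(5)) + (-sqrt(5) - 1) + (1 - sqrt(5)) + (0) + (0)] = 0/20 = 0
  <chi_5*chi_6, chi_7> = (1/20)[1*(4)*conj(2) + 1*(-4)*conj(-2) + 2*(1)*conj(1/2 - sqrt(5)/2) + 2*(-1)*conj(-sqrt(5)/2 - 1/2) + 2*(1)*conj(1/2 + sqrt(5)/2) + 2*(-1)*conj(-1/2 + sqrt(5)/2) + 5*(0)*conj(0) + 5*(0)*conj(0)]
      = (1/20)[(8) + (8) + (1 - sqrt(5)) + (1 + sqrt(5)) + (1 + sqrt(5)) + (1 - sqrt(5)) + (0) + (0)] = 20/20 = 1
  <chi_5*chi_6, chi_8> = (1/20)[1*(4)*conj(2) + 1*(-4)*conj(2) + 2*(1)*conj(-sqrt(5)/2 - 1/2) + 2*(-1)*conj(-1/2 + sqrt(5)/2) + 2*(1)*conj(-1/2 + sqrt(5)/2) + 2*(-1)*conj(-sqrt(5)/2 - 1/2) + 5*(0)*conj(0) + 5*(0)*conj(0)]
      = (1/20)[(8) + (-8) + (-sqrt(5) - 1) + (1 - sqrt(5)) + (-1 + sqrt(5)) + (1 + sqrt(5)) + (0) + (0)] = 0/20 = 0
Hence the multiplicities are chi_5: 1, chi_7: 1. Dimension check: dim(chi_5)*dim(chi_6) = 2*2 = 4 and sum (mult * dim) = 1*2 + 1*2 = 4.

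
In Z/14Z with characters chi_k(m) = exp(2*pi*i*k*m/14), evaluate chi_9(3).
chi_9(3) = zeta_14^27 = exp(-I*pi/7)

Solution. chi_9(3) = zeta_14^(9*3) = zeta_14^27. Since zeta_14^14 = 1, this equals zeta_14^13 = exp(2*pi*i*13/14) = exp(-I*pi/7).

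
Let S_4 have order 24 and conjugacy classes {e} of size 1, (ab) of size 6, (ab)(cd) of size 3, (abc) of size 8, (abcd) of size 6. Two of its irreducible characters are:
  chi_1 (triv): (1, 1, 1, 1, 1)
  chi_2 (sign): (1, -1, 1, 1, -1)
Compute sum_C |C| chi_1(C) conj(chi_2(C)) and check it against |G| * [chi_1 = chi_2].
Sum = 0; so <chi_1, chi_2> = 0 (distinct irreducibles are orthogonal).

Argument: Compute term by term over conjugacy classes (|C| * chi_1(C) * conj(chi_2(C))):
  1*(1)*conj(1) + 6*(1)*conj(-1) + 3*(1)*conj(1) + 8*(1)*conj(1) + 6*(1)*conj(-1)
  = (1) + (-6) + (3) + (8) + (-6)
  = 0.
Dividing by |G| = 24 gives 0/24 = 0, matching the row-orthogonality relation <chi_1, chi_2> = [chi_1 = chi_2].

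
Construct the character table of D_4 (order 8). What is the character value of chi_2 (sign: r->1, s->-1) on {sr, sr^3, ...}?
Conjugacy classes: {e} of size 1, {r^2} of size 1, {r^1, r^3} of size 2, {s, sr^2, ...} of size 2, {sr, sr^3, ...} of size 2.
Character table:
  irrep \ class              {e} (size 1)  {r^2} (size 1)  {r^1, r^3} (size 2)  {s, sr^2, ...} (size 2)  {sr, sr^3, ...} (size 2)
  chi_1 (triv)               1             1               1                    1                        1                       
  chi_2 (sign: r->1, s->-1)  1             1               1                    -1                       -1                      
  chi_3 (r->-1, s->1)        1             1               -1                   1                        -1                      
  chi_4 (r->-1, s->-1)       1             1               -1                   -1                       1                       
  chi_5 (2d, j=1)            2             -2              0                    0                        0                       

Spot check: chi_2 (sign: r->1, s->-1) on {sr, sr^3, ...} = -1.

Proof sketch: D_4 has order 2*4 = 8 with 5 conjugacy classes, hence 5 irreducibles. Sum of squared dims 1 + 1 + 1 + 1 + 4 = 8 = |G|. Linear characters come from the abelianisation; the 2-dimensional irreps have character r^k -> 2*cos(2*pi*j*k/4), reflections -> 0.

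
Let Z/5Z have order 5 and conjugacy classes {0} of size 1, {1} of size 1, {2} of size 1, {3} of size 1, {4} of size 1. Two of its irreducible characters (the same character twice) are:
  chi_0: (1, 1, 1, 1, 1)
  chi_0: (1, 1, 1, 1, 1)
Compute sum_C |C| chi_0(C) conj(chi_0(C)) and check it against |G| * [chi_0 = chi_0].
Sum = 5 = |G| = 5; so <chi_0, chi_0> = 1 (norm-1 confirms irreducibility).

Argument: Compute term by term over conjugacy classes (|C| * chi_0(C) * conj(chi_0(C))):
  1*(1)*conj(1) + 1*(1)*conj(1) + 1*(1)*conj(1) + 1*(1)*conj(1) + 1*(1)*conj(1)
  = (1) + (1) + (1) + (1) + (1)
  = 5.
(Exp terms are combined using exp(i*s)*conj(exp(i*t)) = exp(i*(s-t)), and sums of them are collapsed using the identity that for every m > 1 the m distinct m-th roots of unity sum to 0, e.g. 1 + exp(2*I*pi/3) + exp(-2*I*pi/3) = 0.)
Dividing by |G| = 5 gives 5/5 = 1, matching the row-orthogonality relation <chi_0, chi_0> = [chi_0 = chi_0].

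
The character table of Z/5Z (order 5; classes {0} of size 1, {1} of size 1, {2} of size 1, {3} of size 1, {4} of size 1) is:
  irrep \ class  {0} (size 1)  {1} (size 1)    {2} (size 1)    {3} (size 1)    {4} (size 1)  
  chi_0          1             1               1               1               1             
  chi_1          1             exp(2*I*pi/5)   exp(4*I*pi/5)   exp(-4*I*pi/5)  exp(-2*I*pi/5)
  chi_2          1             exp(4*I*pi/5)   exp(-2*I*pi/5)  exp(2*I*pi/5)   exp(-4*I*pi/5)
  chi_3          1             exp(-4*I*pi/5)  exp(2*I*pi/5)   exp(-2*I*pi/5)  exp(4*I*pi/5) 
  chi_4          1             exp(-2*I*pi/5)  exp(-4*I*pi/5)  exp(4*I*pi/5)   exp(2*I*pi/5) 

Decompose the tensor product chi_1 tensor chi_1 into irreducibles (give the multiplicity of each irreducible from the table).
chi_1 tensor chi_1 = chi_2 (all other irreducibles have multiplicity 0).

The character of a tensor product is the pointwise product (chi_1 * chi_1)(C) = chi_1(C) * chi_1(C):
  {0}: (1)*(1), {1}: (exp(2*I*pi/5))*(exp(2*I*pi/5)), {2}: (exp(4*I*pi/5))*(exp(4*I*pi/5)), {3}: (exp(-4*I*pi/5))*(exp(-4*I*pi/5)), {4}: (exp(-2*I*pi/5))*(exp(-2*I*pi/5))
so (chi_1 * chi_1) takes values
  {0} -> 1, {1} -> exp(4*I*pi/5), {2} -> exp(-2*I*pi/5), {3} -> exp(2*I*pi/5), {4} -> exp(-4*I*pi/5).
Now take the inner product of this character with each irreducible chi from the table, <chi_1*chi_1, chi> = (1/5) sum_C |C| (chi_1*chi_1)(C) conj(chi(C)):
  <chi_1*chi_1, chi_0> = (1/5)[1*(1)*conj(1) + 1*(exp(4*I*pi/5))*conj(1) + 1*(exp(-2*I*pi/5))*conj(1) + 1*(exp(2*I*pi/5))*conj(1) + 1*(exp(-4*I*pi/5))*conj(1)]
      = (1/5)[(1) + (exp(4*I*pi/5)) + (exp(-2*I*pi/5)) + (exp(2*I*pi/5)) + (exp(-4*I*pi/5))] = 0/5 = 0
  <chi_1*chi_1, chi_1> = (1/5)[1*(1)*conj(1) + 1*(exp(4*I*pi/5))*conj(exp(2*I*pi/5)) + 1*(exp(-2*I*pi/5))*conj(exp(4*I*pi/5)) + 1*(exp(2*I*pi/5))*conj(exp(-4*I*pi/5)) + 1*(exp(-4*I*pi/5))*conj(exp(-2*I*pi/5))]
      = (1/5)[(1) + (exp(2*I*pi/5)) + (exp(4*I*pi/5)) + (exp(-4*I*pi/5)) + (exp(-2*I*pi/5))] = 0/5 = 0
  <chi_1*chi_1, chi_2> = (1/5)[1*(1)*conj(1) + 1*(exp(4*I*pi/5))*conj(exp(4*I*pi/5)) + 1*(exp(-2*I*pi/5))*conj(exp(-2*I*pi/5)) + 1*(exp(2*I*pi/5))*conj(exp(2*I*pi/5)) + 1*(exp(-4*I*pi/5))*conj(exp(-4*I*pi/5))]
      = (1/5)[(1) + (1) + (1) + (1) + (1)] = 5/5 = 1
  <chi_1*chi_1, chi_3> = (1/5)[1*(1)*conj(1) + 1*(exp(4*I*pi/5))*conj(exp(-4*I*pi/5)) + 1*(exp(-2*I*pi/5))*conj(exp(2*I*pi/5)) + 1*(exp(2*I*pi/5))*conj(exp(-2*I*pi/5)) + 1*(exp(-4*I*pi/5))*conj(exp(4*I*pi/5))]
      = (1/5)[(1) + (exp(-2*I*pi/5)) + (exp(-4*I*pi/5)) + (exp(4*I*pi/5)) + (exp(2*I*pi/5))] = 0/5 = 0
  <chi_1*chi_1, chi_4> = (1/5)[1*(1)*conj(1) + 1*(exp(4*I*pi/5))*conj(exp(-2*I*pi/5)) + 1*(exp(-2*I*pi/5))*conj(exp(-4*I*pi/5)) + 1*(exp(2*I*pi/5))*conj(exp(4*I*pi/5)) + 1*(exp(-4*I*pi/5))*conj(exp(2*I*pi/5))]
      = (1/5)[(1) + (exp(-4*I*pi/5)) + (exp(2*I*pi/5)) + (exp(-2*I*pi/5)) + (exp(4*I*pi/5))] = 0/5 = 0
(Exp terms are combined using exp(i*s)*conj(exp(i*t)) = exp(i*(s-t)), and sums of them are collapsed using the identity that for every m > 1 the m distinct m-th roots of unity sum to 0, e.g. 1 + exp(2*I*pi/3) + exp(-2*I*pi/3) = 0.)
Hence the multiplicities are chi_2: 1. Dimension check: dim(chi_1)*dim(chi_1) = 1*1 = 1 and sum (mult * dim) = 1*1 = 1.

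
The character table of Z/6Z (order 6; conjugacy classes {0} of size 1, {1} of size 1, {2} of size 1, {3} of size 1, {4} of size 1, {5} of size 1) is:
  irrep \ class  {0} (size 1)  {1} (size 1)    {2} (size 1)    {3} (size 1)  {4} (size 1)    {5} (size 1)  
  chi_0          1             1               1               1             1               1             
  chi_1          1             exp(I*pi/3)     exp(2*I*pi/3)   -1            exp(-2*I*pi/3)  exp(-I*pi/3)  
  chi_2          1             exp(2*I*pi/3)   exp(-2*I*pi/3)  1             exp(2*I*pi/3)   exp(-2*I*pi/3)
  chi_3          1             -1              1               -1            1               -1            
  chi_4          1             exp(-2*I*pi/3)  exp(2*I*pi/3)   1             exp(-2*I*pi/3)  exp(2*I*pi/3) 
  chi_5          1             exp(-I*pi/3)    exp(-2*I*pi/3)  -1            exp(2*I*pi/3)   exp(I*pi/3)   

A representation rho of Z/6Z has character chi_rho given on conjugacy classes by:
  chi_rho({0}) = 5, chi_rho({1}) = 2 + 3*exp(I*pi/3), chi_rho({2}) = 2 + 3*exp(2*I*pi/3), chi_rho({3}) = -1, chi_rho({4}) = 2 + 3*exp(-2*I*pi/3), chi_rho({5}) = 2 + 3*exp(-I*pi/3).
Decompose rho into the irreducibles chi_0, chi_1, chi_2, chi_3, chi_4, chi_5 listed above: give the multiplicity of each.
Multiplicities: chi_0: 2, chi_1: 3, chi_2: 0, chi_3: 0, chi_4: 0, chi_5: 0.

Use <chi_rho, chi> = (1/|G|) sum_C |C| * chi_rho(C) * conj(chi(C)) with |G| = 6 for each irreducible chi in the table:
  <chi_rho, chi_0> = (1/6)[1*(5)*conj(1) + 1*(2 + 3*exp(I*pi/3))*conj(1) + 1*(2 + 3*exp(2*I*pi/3))*conj(1) + 1*(-1)*conj(1) + 1*(2 + 3*exp(-2*I*pi/3))*conj(1) + 1*(2 + 3*exp(-I*pi/3))*conj(1)]
      = (1/6)[(5) + (2 + 3*exp(I*pi/3)) + (2 + 3*exp(2*I*pi/3)) + (-1) + (2 + 3*exp(-2*I*pi/3)) + (2 + 3*exp(-I*pi/3))] = 12/6 = 2
  <chi_rho, chi_1> = (1/6)[1*(5)*conj(1) + 1*(2 + 3*exp(I*pi/3))*conj(exp(I*pi/3)) + 1*(2 + 3*exp(2*I*pi/3))*conj(exp(2*I*pi/3)) + 1*(-1)*conj(-1) + 1*(2 + 3*exp(-2*I*pi/3))*conj(exp(-2*I*pi/3)) + 1*(2 + 3*exp(-I*pi/3))*conj(exp(-I*pi/3))]
      = (1/6)[(5) + (3 + 2*exp(-I*pi/3)) + (3 + 2*exp(-2*I*pi/3)) + (1) + (3 + 2*exp(2*I*pi/3)) + (3 + 2*exp(I*pi/3))] = 18/6 = 3
  <chi_rho, chi_2> = (1/6)[1*(5)*conj(1) + 1*(2 + 3*exp(I*pi/3))*conj(exp(2*I*pi/3)) + 1*(2 + 3*exp(2*I*pi/3))*conj(exp(-2*I*pi/3)) + 1*(-1)*conj(1) + 1*(2 + 3*exp(-2*I*pi/3))*conj(exp(2*I*pi/3)) + 1*(2 + 3*exp(-I*pi/3))*conj(exp(-2*I*pi/3))]
      = (1/6)[(5) + (3*exp(-I*pi/3) + 2*exp(-2*I*pi/3)) + (3*exp(-2*I*pi/3) + 2*exp(2*I*pi/3)) + (-1) + (2*exp(-2*I*pi/3) + 3*exp(2*I*pi/3)) + (2*exp(2*I*pi/3) + 3*exp(I*pi/3))] = 0/6 = 0
  <chi_rho, chi_3> = (1/6)[1*(5)*conj(1) + 1*(2 + 3*exp(I*pi/3))*conj(-1) + 1*(2 + 3*exp(2*I*pi/3))*conj(1) + 1*(-1)*conj(-1) + 1*(2 + 3*exp(-2*I*pi/3))*conj(1) + 1*(2 + 3*exp(-I*pi/3))*conj(-1)]
      = (1/6)[(5) + (-2 - 3*exp(I*pi/3)) + (2 + 3*exp(2*I*pi/3)) + (1) + (2 + 3*exp(-2*I*pi/3)) + (-2 - 3*exp(-I*pi/3))] = 0/6 = 0
  <chi_rho, chi_4> = (1/6)[1*(5)*conj(1) + 1*(2 + 3*exp(I*pi/3))*conj(exp(-2*I*pi/3)) + 1*(2 + 3*exp(2*I*pi/3))*conj(exp(2*I*pi/3)) + 1*(-1)*conj(1) + 1*(2 + 3*exp(-2*I*pi/3))*conj(exp(-2*I*pi/3)) + 1*(2 + 3*exp(-I*pi/3))*conj(exp(2*I*pi/3))]
      = (1/6)[(5) + (-3 + 2*exp(2*I*pi/3)) + (3 + 2*exp(-2*I*pi/3)) + (-1) + (3 + 2*exp(2*I*pi/3)) + (-3 + 2*exp(-2*I*pi/3))] = 0/6 = 0
  <chi_rho, chi_5> = (1/6)[1*(5)*conj(1) + 1*(2 + 3*exp(I*pi/3))*conj(exp(-I*pi/3)) + 1*(2 + 3*exp(2*I*pi/3))*conj(exp(-2*I*pi/3)) + 1*(-1)*conj(-1) + 1*(2 + 3*exp(-2*I*pi/3))*conj(exp(2*I*pi/3)) + 1*(2 + 3*exp(-I*pi/3))*conj(exp(I*pi/3))]
      = (1/6)[(5) + (2*exp(I*pi/3) + 3*exp(2*I*pi/3)) + (3*exp(-2*I*pi/3) + 2*exp(2*I*pi/3)) + (1) + (2*exp(-2*I*pi/3) + 3*exp(2*I*pi/3)) + (3*exp(-2*I*pi/3) + 2*exp(-I*pi/3))] = 0/6 = 0
(Exp terms are combined using exp(i*s)*conj(exp(i*t)) = exp(i*(s-t)), and sums of them are collapsed using the identity that for every m > 1 the m distinct m-th roots of unity sum to 0, e.g. 1 + exp(2*I*pi/3) + exp(-2*I*pi/3) = 0.)
Dimension check: dim(rho) = sum (mult * dim) = 2*1 + 3*1 + 0*1 + 0*1 + 0*1 + 0*1 = 5 = chi_rho(e) = 5.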